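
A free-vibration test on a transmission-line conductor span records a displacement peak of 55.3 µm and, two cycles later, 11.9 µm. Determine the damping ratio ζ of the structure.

0.121

Logarithmic decrement δ = (1/n)·ln(x₀/x_n) = (1/2)·ln(55.3/11.9) = (1/2)·ln(4.647) = 0.7681.
ζ = δ/√(4π² + δ²) = 0.7681/√(39.48 + 0.590) = 0.7681/6.330 = 0.1213.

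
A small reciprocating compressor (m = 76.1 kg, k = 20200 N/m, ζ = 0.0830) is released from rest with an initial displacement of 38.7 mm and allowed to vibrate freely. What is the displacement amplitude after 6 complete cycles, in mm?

1.68 mm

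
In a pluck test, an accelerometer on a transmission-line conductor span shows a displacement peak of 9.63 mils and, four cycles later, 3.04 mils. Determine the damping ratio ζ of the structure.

0.0458

Logarithmic decrement δ = (1/n)·ln(x₀/x_n) = (1/4)·ln(9.63/3.04) = (1/4)·ln(3.168) = 0.2883.
ζ = δ/√(4π² + δ²) = 0.2883/√(39.48 + 0.0831) = 0.2883/6.290 = 0.04583.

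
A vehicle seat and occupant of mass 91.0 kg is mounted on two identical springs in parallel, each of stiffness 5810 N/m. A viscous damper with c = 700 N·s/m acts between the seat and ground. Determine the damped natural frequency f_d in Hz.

1.69 Hz

Parallel springs add: k_eq = 2 × 5810 = 11620 N/m.
ω_n = √(k_eq/m) = √(11620/91.0) = 11.30 rad/s.
Critical damping c_c = 2√(k_eq·m) = 2√(11620 × 91.0) = 2057 N·s/m, so ζ = c/c_c = 700/2057 = 0.3404.
ω_d = ω_n√(1 − ζ²) = 11.30 × √(1 − 0.116) = 10.63 rad/s.
f_d = ω_d/(2π) = 1.691 Hz.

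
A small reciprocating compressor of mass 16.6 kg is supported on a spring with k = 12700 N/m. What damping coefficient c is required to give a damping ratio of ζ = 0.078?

71.6 N·s/m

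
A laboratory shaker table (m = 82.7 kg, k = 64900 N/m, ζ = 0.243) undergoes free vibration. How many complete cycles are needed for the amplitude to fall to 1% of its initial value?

3 cycles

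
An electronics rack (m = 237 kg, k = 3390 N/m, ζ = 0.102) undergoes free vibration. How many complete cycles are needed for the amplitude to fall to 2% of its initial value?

7 cycles

Logarithmic decrement δ = 2πζ/√(1 − ζ²) = 2π × 0.1020/√(1 − 0.0104) = 0.6442.
x_n/x₀ = e^(−nδ) ≤ 0.02; take ln: n ≥ ln(1/0.02)/δ = 3.912/0.6442 = 6.072.
So 7 complete cycles are required.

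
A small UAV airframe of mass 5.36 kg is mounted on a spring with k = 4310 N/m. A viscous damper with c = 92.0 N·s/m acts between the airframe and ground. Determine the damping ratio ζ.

ω_n = √(k/m) = √(4310/5.36) = 28.36 rad/s.
Critical damping c_c = 2√(k·m) = 2√(4310 × 5.36) = 304.0 N·s/m, so ζ = c/c_c = 92.0/304.0 = 0.3026.

0.303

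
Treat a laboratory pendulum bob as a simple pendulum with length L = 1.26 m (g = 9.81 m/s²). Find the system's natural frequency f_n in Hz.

0.444 Hz

For a simple pendulum ω_n = √(g/L) = √(9.81/1.26) = √7.786 = 2.790 rad/s.
f_n = ω_n/(2π) = 2.790/6.283 = 0.4441 Hz.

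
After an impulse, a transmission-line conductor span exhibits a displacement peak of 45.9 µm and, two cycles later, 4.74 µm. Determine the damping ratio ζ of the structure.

0.178

Logarithmic decrement δ = (1/n)·ln(x₀/x_n) = (1/2)·ln(45.9/4.74) = (1/2)·ln(9.684) = 1.135.
ζ = δ/√(4π² + δ²) = 1.135/√(39.48 + 1.29) = 1.135/6.385 = 0.1778.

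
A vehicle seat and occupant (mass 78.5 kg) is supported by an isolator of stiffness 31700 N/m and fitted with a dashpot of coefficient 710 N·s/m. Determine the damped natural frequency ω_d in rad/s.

19.6 rad/s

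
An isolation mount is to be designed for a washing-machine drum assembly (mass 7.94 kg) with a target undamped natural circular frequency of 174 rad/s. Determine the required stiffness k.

k = m·ω_n² = 7.94 × 174.0² = 7.94 × 30280 = 240400 N/m.

240000 N/m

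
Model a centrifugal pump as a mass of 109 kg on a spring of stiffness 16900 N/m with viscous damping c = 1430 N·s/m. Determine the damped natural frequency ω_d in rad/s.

ω_n = √(k/m) = √(16900/109) = 12.45 rad/s.
Critical damping c_c = 2√(k·m) = 2√(16900 × 109) = 2714 N·s/m, so ζ = c/c_c = 1430/2714 = 0.5268.
ω_d = ω_n√(1 − ζ²) = 12.45 × √(1 − 0.278) = 10.58 rad/s.

10.6 rad/s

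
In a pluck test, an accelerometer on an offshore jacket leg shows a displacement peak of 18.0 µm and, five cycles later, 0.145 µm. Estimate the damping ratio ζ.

Logarithmic decrement δ = (1/n)·ln(x₀/x_n) = (1/5)·ln(18.0/0.145) = (1/5)·ln(124.1) = 0.9643.
ζ = δ/√(4π² + δ²) = 0.9643/√(39.48 + 0.930) = 0.9643/6.357 = 0.1517.

0.152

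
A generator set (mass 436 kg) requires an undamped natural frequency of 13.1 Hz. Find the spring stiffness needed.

ω_n = 2πf_n = 2π × 13.1 = 82.31 rad/s.
k = m·ω_n² = 436 × 82.31² = 436 × 6775 = 2954000 N/m.

2950000 N/m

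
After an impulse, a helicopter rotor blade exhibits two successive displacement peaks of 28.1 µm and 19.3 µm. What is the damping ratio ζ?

Logarithmic decrement δ = (1/n)·ln(x₀/x_n) = (1/1)·ln(28.1/19.3) = (1/1)·ln(1.456) = 0.3757.
ζ = δ/√(4π² + δ²) = 0.3757/√(39.48 + 0.141) = 0.3757/6.294 = 0.05968.

0.0597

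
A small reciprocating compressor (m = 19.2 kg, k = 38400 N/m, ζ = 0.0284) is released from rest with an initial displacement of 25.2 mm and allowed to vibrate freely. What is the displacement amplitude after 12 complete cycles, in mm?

Logarithmic decrement δ = 2πζ/√(1 − ζ²) = 2π × 0.02840/√(1 − 0.000807) = 0.1785.
After n cycles, x_n/x₀ = e^(−nδ), so x_12 = 25.2 × e^(−12 × 0.1785) = 25.2 × 0.1174 = 2.958 mm.

2.96 mm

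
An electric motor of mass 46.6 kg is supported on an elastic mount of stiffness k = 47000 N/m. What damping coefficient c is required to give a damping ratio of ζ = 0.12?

c_c = 2√(k·m) = 2√(47000 × 46.6) = 2960 N·s/m.
c = ζ·c_c = 0.12 × 2960 = 355.2 N·s/m.

355 N·s/m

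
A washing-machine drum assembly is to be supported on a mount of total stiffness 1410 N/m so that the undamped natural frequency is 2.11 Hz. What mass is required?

ω_n = 2πf_n = 2π × 2.11 = 13.26 rad/s.
m = k/ω_n² = 1410/13.26² = 1410/175.8 = 8.022 kg.

8.02 kg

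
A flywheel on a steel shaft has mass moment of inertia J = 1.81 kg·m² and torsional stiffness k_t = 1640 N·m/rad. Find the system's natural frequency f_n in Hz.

4.79 Hz

ω_n = √(k_t/J) = √(1640/1.81) = √906.1 = 30.10 rad/s.
f_n = ω_n/(2π) = 30.10/6.283 = 4.791 Hz.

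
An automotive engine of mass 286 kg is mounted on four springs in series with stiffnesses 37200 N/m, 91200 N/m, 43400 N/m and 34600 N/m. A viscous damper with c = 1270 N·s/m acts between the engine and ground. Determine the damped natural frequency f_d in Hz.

0.928 Hz

Series springs: 1/k_eq = 1/37200 + 1/91200 + 1/43400 + 1/34600 = 8.979×10^-5, so k_eq = 11140 N/m.
ω_n = √(k_eq/m) = √(11140/286) = 6.240 rad/s.
Critical damping c_c = 2√(k_eq·m) = 2√(11140 × 286) = 3569 N·s/m, so ζ = c/c_c = 1270/3569 = 0.3558.
ω_d = ω_n√(1 − ζ²) = 6.240 × √(1 − 0.127) = 5.832 rad/s.
f_d = ω_d/(2π) = 0.9282 Hz.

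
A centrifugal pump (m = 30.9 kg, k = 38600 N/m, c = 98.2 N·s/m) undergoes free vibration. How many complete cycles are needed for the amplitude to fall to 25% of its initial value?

ζ = c/(2√(km)) = 98.2/(2√(38600 × 30.9)) = 98.2/2184 = 0.04496.
Logarithmic decrement δ = 2πζ/√(1 − ζ²) = 2π × 0.04496/√(1 − 0.00202) = 0.2828.
x_n/x₀ = e^(−nδ) ≤ 0.25; take ln: n ≥ ln(1/0.25)/δ = 1.386/0.2828 = 4.903.
So 5 complete cycles are required.

5 cycles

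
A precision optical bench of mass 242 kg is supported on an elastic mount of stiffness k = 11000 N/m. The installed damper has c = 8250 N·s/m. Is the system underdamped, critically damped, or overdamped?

overdamped

c_c = 2√(k·m) = 3263 N·s/m; ζ = c/c_c = 8250/3263 = 2.53.
Since ζ > 1 the system is overdamped.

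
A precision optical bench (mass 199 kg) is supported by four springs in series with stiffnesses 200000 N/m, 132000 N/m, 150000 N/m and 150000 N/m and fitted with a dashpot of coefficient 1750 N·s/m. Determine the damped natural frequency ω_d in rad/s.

Series springs: 1/k_eq = 1/200000 + 1/132000 + 1/150000 + 1/150000 = 2.591×10^-5, so k_eq = 38600 N/m.
ω_n = √(k_eq/m) = √(38600/199) = 13.93 rad/s.
Critical damping c_c = 2√(k_eq·m) = 2√(38600 × 199) = 5543 N·s/m, so ζ = c/c_c = 1750/5543 = 0.3157.
ω_d = ω_n√(1 − ζ²) = 13.93 × √(1 − 0.0997) = 13.21 rad/s.

13.2 rad/s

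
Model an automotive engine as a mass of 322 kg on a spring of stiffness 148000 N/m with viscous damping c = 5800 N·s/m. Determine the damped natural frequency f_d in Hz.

3.10 Hz

ω_n = √(k/m) = √(148000/322) = 21.44 rad/s.
Critical damping c_c = 2√(k·m) = 2√(148000 × 322) = 13810 N·s/m, so ζ = c/c_c = 5800/13810 = 0.4201.
ω_d = ω_n√(1 − ζ²) = 21.44 × √(1 − 0.176) = 19.46 rad/s.
f_d = ω_d/(2π) = 3.096 Hz.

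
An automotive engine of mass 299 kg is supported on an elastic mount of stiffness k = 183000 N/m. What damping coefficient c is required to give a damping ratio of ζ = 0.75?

11100 N·s/m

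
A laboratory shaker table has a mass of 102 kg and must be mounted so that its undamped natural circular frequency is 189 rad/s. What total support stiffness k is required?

3640000 N/m

k = m·ω_n² = 102 × 189.0² = 102 × 35720 = 3644000 N/m.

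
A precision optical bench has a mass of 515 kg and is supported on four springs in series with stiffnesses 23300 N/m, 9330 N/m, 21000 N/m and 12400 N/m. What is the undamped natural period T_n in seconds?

Series springs: 1/k_eq = 1/23300 + 1/9330 + 1/21000 + 1/12400 = 0.0002784, so k_eq = 3592 N/m.
ω_n = √(k_eq/m) = √(3592/515) = √6.976 = 2.641 rad/s.
T_n = 2π/ω_n = 6.283/2.641 = 2.379 s.

2.38 s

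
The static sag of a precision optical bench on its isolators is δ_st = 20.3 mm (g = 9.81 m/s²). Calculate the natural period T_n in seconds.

0.286 s

ω_n = √(g/δ_st) = √(9.81/0.0203) = √483.3 = 21.98 rad/s.
T_n = 2π/ω_n = 6.283/21.98 = 0.2858 s.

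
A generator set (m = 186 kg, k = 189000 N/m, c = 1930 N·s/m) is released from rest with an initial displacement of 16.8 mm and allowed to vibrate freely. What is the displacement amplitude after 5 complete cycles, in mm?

0.0943 mm

ζ = c/(2√(km)) = 1930/(2√(189000 × 186)) = 1930/11860 = 0.1628.
Logarithmic decrement δ = 2πζ/√(1 − ζ²) = 2π × 0.1628/√(1 − 0.0265) = 1.036.
After n cycles, x_n/x₀ = e^(−nδ), so x_5 = 16.8 × e^(−5 × 1.036) = 16.8 × 0.005615 = 0.09434 mm.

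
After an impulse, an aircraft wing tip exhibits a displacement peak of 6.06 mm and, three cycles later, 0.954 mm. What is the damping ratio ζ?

0.0976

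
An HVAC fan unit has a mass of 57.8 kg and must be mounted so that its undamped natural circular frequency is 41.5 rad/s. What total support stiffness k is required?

k = m·ω_n² = 57.8 × 41.50² = 57.8 × 1722 = 99550 N/m.

99500 N/m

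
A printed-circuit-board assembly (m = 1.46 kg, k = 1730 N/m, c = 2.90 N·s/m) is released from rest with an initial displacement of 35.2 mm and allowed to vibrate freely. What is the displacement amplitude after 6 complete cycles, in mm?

11.9 mm

ζ = c/(2√(km)) = 2.90/(2√(1730 × 1.46)) = 2.90/100.5 = 0.02885.
Logarithmic decrement δ = 2πζ/√(1 − ζ²) = 2π × 0.02885/√(1 − 0.000832) = 0.1814.
After n cycles, x_n/x₀ = e^(−nδ), so x_6 = 35.2 × e^(−6 × 0.1814) = 35.2 × 0.3368 = 11.86 mm.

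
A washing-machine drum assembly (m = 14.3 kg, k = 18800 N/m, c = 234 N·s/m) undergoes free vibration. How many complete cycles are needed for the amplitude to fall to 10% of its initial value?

ζ = c/(2√(km)) = 234/(2√(18800 × 14.3)) = 234/1037 = 0.2257.
Logarithmic decrement δ = 2πζ/√(1 − ζ²) = 2π × 0.2257/√(1 − 0.0509) = 1.455.
x_n/x₀ = e^(−nδ) ≤ 0.1; take ln: n ≥ ln(1/0.1)/δ = 2.303/1.455 = 1.582.
So 2 complete cycles are required.

2 cycles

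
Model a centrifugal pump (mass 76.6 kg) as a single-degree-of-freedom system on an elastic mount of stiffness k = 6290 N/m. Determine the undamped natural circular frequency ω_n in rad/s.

9.06 rad/s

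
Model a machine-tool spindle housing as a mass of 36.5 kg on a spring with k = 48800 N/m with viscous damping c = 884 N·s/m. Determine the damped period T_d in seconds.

0.182 s

ω_n = √(k/m) = √(48800/36.5) = 36.56 rad/s.
Critical damping c_c = 2√(k·m) = 2√(48800 × 36.5) = 2669 N·s/m, so ζ = c/c_c = 884/2669 = 0.3312.
ω_d = ω_n√(1 − ζ²) = 36.56 × √(1 − 0.110) = 34.50 rad/s.
T_d = 2π/ω_d = 0.1821 s.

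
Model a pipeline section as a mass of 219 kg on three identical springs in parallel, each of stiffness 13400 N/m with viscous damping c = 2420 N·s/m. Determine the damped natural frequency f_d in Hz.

Parallel springs add: k_eq = 3 × 13400 = 40200 N/m.
ω_n = √(k_eq/m) = √(40200/219) = 13.55 rad/s.
Critical damping c_c = 2√(k_eq·m) = 2√(40200 × 219) = 5934 N·s/m, so ζ = c/c_c = 2420/5934 = 0.4078.
ω_d = ω_n√(1 − ζ²) = 13.55 × √(1 − 0.166) = 12.37 rad/s.
f_d = ω_d/(2π) = 1.969 Hz.

1.97 Hz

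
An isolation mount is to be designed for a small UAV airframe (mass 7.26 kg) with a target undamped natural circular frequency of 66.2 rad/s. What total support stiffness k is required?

31800 N/m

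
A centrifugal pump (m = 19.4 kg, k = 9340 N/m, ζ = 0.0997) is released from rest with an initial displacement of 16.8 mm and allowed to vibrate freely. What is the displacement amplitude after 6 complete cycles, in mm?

0.384 mm

Logarithmic decrement δ = 2πζ/√(1 − ζ²) = 2π × 0.09970/√(1 − 0.00994) = 0.6296.
After n cycles, x_n/x₀ = e^(−nδ), so x_6 = 16.8 × e^(−6 × 0.6296) = 16.8 × 0.02288 = 0.3844 mm.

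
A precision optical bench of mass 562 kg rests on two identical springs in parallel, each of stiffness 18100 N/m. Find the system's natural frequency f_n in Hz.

Parallel springs add: k_eq = 2 × 18100 = 36200 N/m.
ω_n = √(k_eq/m) = √(36200/562) = √64.41 = 8.026 rad/s.
f_n = ω_n/(2π) = 8.026/6.283 = 1.277 Hz.

1.28 Hz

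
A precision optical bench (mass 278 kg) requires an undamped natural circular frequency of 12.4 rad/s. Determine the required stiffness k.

42700 N/m

k = m·ω_n² = 278 × 12.40² = 278 × 153.8 = 42750 N/m.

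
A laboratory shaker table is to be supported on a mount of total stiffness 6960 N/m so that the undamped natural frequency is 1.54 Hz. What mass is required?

ω_n = 2πf_n = 2π × 1.54 = 9.676 rad/s.
m = k/ω_n² = 6960/9.676² = 6960/93.63 = 74.34 kg.

74.3 kg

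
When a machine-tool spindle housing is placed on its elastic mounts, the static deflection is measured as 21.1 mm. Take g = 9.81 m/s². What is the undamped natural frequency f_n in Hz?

3.43 Hz

ω_n = √(g/δ_st) = √(9.81/0.0211) = √464.9 = 21.56 rad/s.
f_n = ω_n/(2π) = 21.56/6.283 = 3.432 Hz.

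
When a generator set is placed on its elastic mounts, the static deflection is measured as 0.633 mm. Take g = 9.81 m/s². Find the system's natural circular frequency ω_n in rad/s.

124 rad/s

ω_n = √(g/δ_st) = √(9.81/0.000633) = √15500 = 124.5 rad/s.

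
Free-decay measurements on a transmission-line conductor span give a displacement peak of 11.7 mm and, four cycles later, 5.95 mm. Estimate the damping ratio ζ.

Logarithmic decrement δ = (1/n)·ln(x₀/x_n) = (1/4)·ln(11.7/5.95) = (1/4)·ln(1.966) = 0.1690.
ζ = δ/√(4π² + δ²) = 0.1690/√(39.48 + 0.0286) = 0.1690/6.285 = 0.02690.

0.0269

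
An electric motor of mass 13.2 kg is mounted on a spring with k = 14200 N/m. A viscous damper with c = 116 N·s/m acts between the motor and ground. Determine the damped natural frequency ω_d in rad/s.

ω_n = √(k/m) = √(14200/13.2) = 32.80 rad/s.
Critical damping c_c = 2√(k·m) = 2√(14200 × 13.2) = 865.9 N·s/m, so ζ = c/c_c = 116/865.9 = 0.1340.
ω_d = ω_n√(1 − ζ²) = 32.80 × √(1 − 0.0179) = 32.50 rad/s.

32.5 rad/s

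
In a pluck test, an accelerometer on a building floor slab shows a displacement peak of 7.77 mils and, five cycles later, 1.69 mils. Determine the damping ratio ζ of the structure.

0.0485

Logarithmic decrement δ = (1/n)·ln(x₀/x_n) = (1/5)·ln(7.77/1.69) = (1/5)·ln(4.598) = 0.3051.
ζ = δ/√(4π² + δ²) = 0.3051/√(39.48 + 0.0931) = 0.3051/6.291 = 0.04850.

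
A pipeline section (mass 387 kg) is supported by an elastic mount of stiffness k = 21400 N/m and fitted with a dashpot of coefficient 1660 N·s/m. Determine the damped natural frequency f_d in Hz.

ω_n = √(k/m) = √(21400/387) = 7.436 rad/s.
Critical damping c_c = 2√(k·m) = 2√(21400 × 387) = 5756 N·s/m, so ζ = c/c_c = 1660/5756 = 0.2884.
ω_d = ω_n√(1 − ζ²) = 7.436 × √(1 − 0.0832) = 7.120 rad/s.
f_d = ω_d/(2π) = 1.133 Hz.

1.13 Hz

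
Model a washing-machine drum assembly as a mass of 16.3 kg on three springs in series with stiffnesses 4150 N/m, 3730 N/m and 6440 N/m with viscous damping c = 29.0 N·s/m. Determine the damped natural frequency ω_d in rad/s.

Series springs: 1/k_eq = 1/4150 + 1/3730 + 1/6440 = 0.0006643, so k_eq = 1505 N/m.
ω_n = √(k_eq/m) = √(1505/16.3) = 9.610 rad/s.
Critical damping c_c = 2√(k_eq·m) = 2√(1505 × 16.3) = 313.3 N·s/m, so ζ = c/c_c = 29.0/313.3 = 0.09257.
ω_d = ω_n√(1 − ζ²) = 9.610 × √(1 − 0.00857) = 9.568 rad/s.

9.57 rad/s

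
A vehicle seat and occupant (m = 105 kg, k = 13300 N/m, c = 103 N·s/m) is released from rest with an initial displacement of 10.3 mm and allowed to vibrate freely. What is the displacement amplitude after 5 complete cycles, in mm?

2.62 mm

ζ = c/(2√(km)) = 103/(2√(13300 × 105)) = 103/2363 = 0.04358.
Logarithmic decrement δ = 2πζ/√(1 − ζ²) = 2π × 0.04358/√(1 − 0.00190) = 0.2741.
After n cycles, x_n/x₀ = e^(−nδ), so x_5 = 10.3 × e^(−5 × 0.2741) = 10.3 × 0.2540 = 2.616 mm.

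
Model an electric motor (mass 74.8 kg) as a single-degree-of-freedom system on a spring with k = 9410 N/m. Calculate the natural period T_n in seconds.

ω_n = √(k/m) = √(9410/74.8) = √125.8 = 11.22 rad/s.
T_n = 2π/ω_n = 6.283/11.22 = 0.5602 s.

0.560 s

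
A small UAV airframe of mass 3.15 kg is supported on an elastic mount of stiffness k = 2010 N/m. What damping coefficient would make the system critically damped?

c_c = 2√(k·m) = 2√(2010 × 3.15) = 2 × 79.57 = 159.1 N·s/m.

159 N·s/m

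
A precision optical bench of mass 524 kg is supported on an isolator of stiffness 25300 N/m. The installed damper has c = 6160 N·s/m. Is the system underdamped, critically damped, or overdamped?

underdamped

c_c = 2√(k·m) = 7282 N·s/m; ζ = c/c_c = 6160/7282 = 0.846.
Since ζ < 1 the system is underdamped.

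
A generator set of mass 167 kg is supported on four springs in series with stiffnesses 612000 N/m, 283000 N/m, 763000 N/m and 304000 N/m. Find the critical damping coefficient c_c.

Series springs: 1/k_eq = 1/612000 + 1/283000 + 1/763000 + 1/304000 = 9.768×10^-6, so k_eq = 102400 N/m.
c_c = 2√(k_eq·m) = 2√(102400 × 167) = 2 × 4135 = 8270 N·s/m.

8270 N·s/m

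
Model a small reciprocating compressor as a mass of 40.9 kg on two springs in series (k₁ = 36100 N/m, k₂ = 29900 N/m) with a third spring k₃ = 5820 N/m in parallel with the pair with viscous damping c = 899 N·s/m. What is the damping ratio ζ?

Series pair: k_s = k₁k₂/(k₁+k₂) = (36100)(29900)/(36100 + 29900) = 16350 N/m. In parallel with k₃: k_eq = 16350 + 5820 = 22170 N/m.
ω_n = √(k_eq/m) = √(22170/40.9) = 23.28 rad/s.
Critical damping c_c = 2√(k_eq·m) = 2√(22170 × 40.9) = 1905 N·s/m, so ζ = c/c_c = 899/1905 = 0.4720.

0.472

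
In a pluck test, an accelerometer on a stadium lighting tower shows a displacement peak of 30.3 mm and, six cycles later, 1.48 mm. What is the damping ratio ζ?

Logarithmic decrement δ = (1/n)·ln(x₀/x_n) = (1/6)·ln(30.3/1.48) = (1/6)·ln(20.47) = 0.5032.
ζ = δ/√(4π² + δ²) = 0.5032/√(39.48 + 0.253) = 0.5032/6.303 = 0.07983.

0.0798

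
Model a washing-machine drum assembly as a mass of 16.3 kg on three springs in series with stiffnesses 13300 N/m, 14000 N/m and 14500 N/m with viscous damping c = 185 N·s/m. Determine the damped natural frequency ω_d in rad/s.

Series springs: 1/k_eq = 1/13300 + 1/14000 + 1/14500 = 0.0002156, so k_eq = 4639 N/m.
ω_n = √(k_eq/m) = √(4639/16.3) = 16.87 rad/s.
Critical damping c_c = 2√(k_eq·m) = 2√(4639 × 16.3) = 549.9 N·s/m, so ζ = c/c_c = 185/549.9 = 0.3364.
ω_d = ω_n√(1 − ζ²) = 16.87 × √(1 − 0.113) = 15.89 rad/s.

15.9 rad/s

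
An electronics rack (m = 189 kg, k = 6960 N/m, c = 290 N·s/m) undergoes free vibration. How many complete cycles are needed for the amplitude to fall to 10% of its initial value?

3 cycles

ζ = c/(2√(km)) = 290/(2√(6960 × 189)) = 290/2294 = 0.1264.
Logarithmic decrement δ = 2πζ/√(1 − ζ²) = 2π × 0.1264/√(1 − 0.0160) = 0.8008.
x_n/x₀ = e^(−nδ) ≤ 0.1; take ln: n ≥ ln(1/0.1)/δ = 2.303/0.8008 = 2.875.
So 3 complete cycles are required.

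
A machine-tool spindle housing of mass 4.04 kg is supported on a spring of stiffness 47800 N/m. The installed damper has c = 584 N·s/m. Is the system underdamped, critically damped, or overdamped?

underdamped

c_c = 2√(k·m) = 878.9 N·s/m; ζ = c/c_c = 584/878.9 = 0.664.
Since ζ < 1 the system is underdamped.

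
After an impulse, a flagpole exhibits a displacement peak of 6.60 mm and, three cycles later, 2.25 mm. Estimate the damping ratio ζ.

Logarithmic decrement δ = (1/n)·ln(x₀/x_n) = (1/3)·ln(6.60/2.25) = (1/3)·ln(2.933) = 0.3587.
ζ = δ/√(4π² + δ²) = 0.3587/√(39.48 + 0.129) = 0.3587/6.293 = 0.05700.

0.0570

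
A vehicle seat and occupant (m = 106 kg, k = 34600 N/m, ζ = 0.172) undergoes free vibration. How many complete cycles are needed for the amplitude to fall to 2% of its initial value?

4 cycles

Logarithmic decrement δ = 2πζ/√(1 − ζ²) = 2π × 0.1720/√(1 − 0.0296) = 1.097.
x_n/x₀ = e^(−nδ) ≤ 0.02; take ln: n ≥ ln(1/0.02)/δ = 3.912/1.097 = 3.566.
So 4 complete cycles are required.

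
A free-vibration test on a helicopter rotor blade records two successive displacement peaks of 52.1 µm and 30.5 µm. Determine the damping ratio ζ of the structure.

Logarithmic decrement δ = (1/n)·ln(x₀/x_n) = (1/1)·ln(52.1/30.5) = (1/1)·ln(1.708) = 0.5354.
ζ = δ/√(4π² + δ²) = 0.5354/√(39.48 + 0.287) = 0.5354/6.306 = 0.08491.

0.0849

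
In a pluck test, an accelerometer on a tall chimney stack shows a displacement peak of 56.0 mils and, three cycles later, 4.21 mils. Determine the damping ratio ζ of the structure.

Logarithmic decrement δ = (1/n)·ln(x₀/x_n) = (1/3)·ln(56.0/4.21) = (1/3)·ln(13.30) = 0.8626.
ζ = δ/√(4π² + δ²) = 0.8626/√(39.48 + 0.744) = 0.8626/6.342 = 0.1360.

0.136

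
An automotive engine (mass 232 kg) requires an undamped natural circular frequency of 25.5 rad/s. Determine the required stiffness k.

k = m·ω_n² = 232 × 25.50² = 232 × 650.2 = 150900 N/m.

151000 N/m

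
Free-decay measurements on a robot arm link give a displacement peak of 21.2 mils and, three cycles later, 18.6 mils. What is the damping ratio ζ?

Logarithmic decrement δ = (1/n)·ln(x₀/x_n) = (1/3)·ln(21.2/18.6) = (1/3)·ln(1.140) = 0.04361.
ζ = δ/√(4π² + δ²) = 0.04361/√(39.48 + 0.00190) = 0.04361/6.283 = 0.006941.

0.00694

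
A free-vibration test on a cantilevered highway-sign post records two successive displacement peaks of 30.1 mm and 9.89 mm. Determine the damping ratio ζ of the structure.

Logarithmic decrement δ = (1/n)·ln(x₀/x_n) = (1/1)·ln(30.1/9.89) = (1/1)·ln(3.043) = 1.113.
ζ = δ/√(4π² + δ²) = 1.113/√(39.48 + 1.24) = 1.113/6.381 = 0.1744.

0.174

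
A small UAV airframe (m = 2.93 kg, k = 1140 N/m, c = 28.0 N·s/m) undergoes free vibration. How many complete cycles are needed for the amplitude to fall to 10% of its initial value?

2 cycles

ζ = c/(2√(km)) = 28.0/(2√(1140 × 2.93)) = 28.0/115.6 = 0.2422.
Logarithmic decrement δ = 2πζ/√(1 − ζ²) = 2π × 0.2422/√(1 − 0.0587) = 1.569.
x_n/x₀ = e^(−nδ) ≤ 0.1; take ln: n ≥ ln(1/0.1)/δ = 2.303/1.569 = 1.468.
So 2 complete cycles are required.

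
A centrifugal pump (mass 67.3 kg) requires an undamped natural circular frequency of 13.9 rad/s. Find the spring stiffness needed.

13000 N/m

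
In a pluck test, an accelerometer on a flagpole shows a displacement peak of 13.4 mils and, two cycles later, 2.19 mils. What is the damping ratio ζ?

0.143

Logarithmic decrement δ = (1/n)·ln(x₀/x_n) = (1/2)·ln(13.4/2.19) = (1/2)·ln(6.119) = 0.9057.
ζ = δ/√(4π² + δ²) = 0.9057/√(39.48 + 0.820) = 0.9057/6.348 = 0.1427.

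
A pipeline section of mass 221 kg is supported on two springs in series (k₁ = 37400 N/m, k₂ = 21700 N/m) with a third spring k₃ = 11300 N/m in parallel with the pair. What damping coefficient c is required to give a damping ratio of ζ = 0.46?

Series pair: k_s = k₁k₂/(k₁+k₂) = (37400)(21700)/(37400 + 21700) = 13730 N/m. In parallel with k₃: k_eq = 13730 + 11300 = 25030 N/m.
c_c = 2√(k_eq·m) = 2√(25030 × 221) = 4704 N·s/m.
c = ζ·c_c = 0.46 × 4704 = 2164 N·s/m.

2160 N·s/m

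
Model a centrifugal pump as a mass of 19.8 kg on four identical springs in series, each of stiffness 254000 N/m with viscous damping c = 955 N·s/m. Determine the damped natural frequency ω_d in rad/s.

51.2 rad/s

Series springs: 1/k_eq = 4/254000, so k_eq = 254000/4 = 63500 N/m.
ω_n = √(k_eq/m) = √(63500/19.8) = 56.63 rad/s.
Critical damping c_c = 2√(k_eq·m) = 2√(63500 × 19.8) = 2243 N·s/m, so ζ = c/c_c = 955/2243 = 0.4258.
ω_d = ω_n√(1 − ζ²) = 56.63 × √(1 − 0.181) = 51.24 rad/s.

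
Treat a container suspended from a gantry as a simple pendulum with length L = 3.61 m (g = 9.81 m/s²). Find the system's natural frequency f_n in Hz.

0.262 Hz

For a simple pendulum ω_n = √(g/L) = √(9.81/3.61) = √2.717 = 1.648 rad/s.
f_n = ω_n/(2π) = 1.648/6.283 = 0.2624 Hz.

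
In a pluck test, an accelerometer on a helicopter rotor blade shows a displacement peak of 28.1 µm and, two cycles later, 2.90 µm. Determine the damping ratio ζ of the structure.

0.178

Logarithmic decrement δ = (1/n)·ln(x₀/x_n) = (1/2)·ln(28.1/2.90) = (1/2)·ln(9.690) = 1.136.
ζ = δ/√(4π² + δ²) = 1.136/√(39.48 + 1.29) = 1.136/6.385 = 0.1778.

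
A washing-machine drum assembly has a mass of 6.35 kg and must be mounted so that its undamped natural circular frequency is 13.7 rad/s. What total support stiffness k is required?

k = m·ω_n² = 6.35 × 13.70² = 6.35 × 187.7 = 1192 N/m.

1190 N/m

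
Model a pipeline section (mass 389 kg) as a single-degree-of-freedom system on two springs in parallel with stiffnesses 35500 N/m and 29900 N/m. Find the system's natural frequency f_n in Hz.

2.06 Hz

Parallel springs add: k_eq = 35500 + 29900 = 65400 N/m.
ω_n = √(k_eq/m) = √(65400/389) = √168.1 = 12.97 rad/s.
f_n = ω_n/(2π) = 12.97/6.283 = 2.064 Hz.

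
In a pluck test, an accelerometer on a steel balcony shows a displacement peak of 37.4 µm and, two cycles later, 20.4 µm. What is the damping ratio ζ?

Logarithmic decrement δ = (1/n)·ln(x₀/x_n) = (1/2)·ln(37.4/20.4) = (1/2)·ln(1.833) = 0.3031.
ζ = δ/√(4π² + δ²) = 0.3031/√(39.48 + 0.0919) = 0.3031/6.290 = 0.04818.

0.0482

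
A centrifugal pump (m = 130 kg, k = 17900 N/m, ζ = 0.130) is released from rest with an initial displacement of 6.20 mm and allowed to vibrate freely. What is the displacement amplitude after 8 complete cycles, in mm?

0.00852 mm

Logarithmic decrement δ = 2πζ/√(1 − ζ²) = 2π × 0.1300/√(1 − 0.0169) = 0.8238.
After n cycles, x_n/x₀ = e^(−nδ), so x_8 = 6.20 × e^(−8 × 0.8238) = 6.20 × 0.001373 = 0.008515 mm.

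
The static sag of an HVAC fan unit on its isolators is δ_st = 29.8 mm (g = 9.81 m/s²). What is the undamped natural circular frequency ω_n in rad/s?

ω_n = √(g/δ_st) = √(9.81/0.0298) = √329.2 = 18.14 rad/s.

18.1 rad/s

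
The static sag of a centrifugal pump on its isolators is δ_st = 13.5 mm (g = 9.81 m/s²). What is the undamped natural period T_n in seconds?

0.233 s

ω_n = √(g/δ_st) = √(9.81/0.0135) = √726.7 = 26.96 rad/s.
T_n = 2π/ω_n = 6.283/26.96 = 0.2331 s.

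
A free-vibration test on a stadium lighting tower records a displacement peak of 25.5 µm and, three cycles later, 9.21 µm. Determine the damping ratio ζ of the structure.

0.0539

Logarithmic decrement δ = (1/n)·ln(x₀/x_n) = (1/3)·ln(25.5/9.21) = (1/3)·ln(2.769) = 0.3395.
ζ = δ/√(4π² + δ²) = 0.3395/√(39.48 + 0.115) = 0.3395/6.292 = 0.05395.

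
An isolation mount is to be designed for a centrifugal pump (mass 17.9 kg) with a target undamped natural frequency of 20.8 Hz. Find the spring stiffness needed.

ω_n = 2πf_n = 2π × 20.8 = 130.7 rad/s.
k = m·ω_n² = 17.9 × 130.7² = 17.9 × 17080 = 305700 N/m.

306000 N/m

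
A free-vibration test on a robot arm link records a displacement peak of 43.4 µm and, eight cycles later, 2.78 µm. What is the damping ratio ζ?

Logarithmic decrement δ = (1/n)·ln(x₀/x_n) = (1/8)·ln(43.4/2.78) = (1/8)·ln(15.61) = 0.3435.
ζ = δ/√(4π² + δ²) = 0.3435/√(39.48 + 0.118) = 0.3435/6.293 = 0.05459.

0.0546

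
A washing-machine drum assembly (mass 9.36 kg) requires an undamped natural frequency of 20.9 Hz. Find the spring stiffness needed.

161000 N/m

ω_n = 2πf_n = 2π × 20.9 = 131.3 rad/s.
k = m·ω_n² = 9.36 × 131.3² = 9.36 × 17240 = 161400 N/m.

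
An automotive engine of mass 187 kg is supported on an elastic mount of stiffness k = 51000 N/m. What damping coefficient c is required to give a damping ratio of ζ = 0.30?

1850 N·s/m

c_c = 2√(k·m) = 2√(51000 × 187) = 6176 N·s/m.
c = ζ·c_c = 0.30 × 6176 = 1853 N·s/m.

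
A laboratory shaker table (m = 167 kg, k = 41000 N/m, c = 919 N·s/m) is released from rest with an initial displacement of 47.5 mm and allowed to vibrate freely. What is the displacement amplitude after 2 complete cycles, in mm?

ζ = c/(2√(km)) = 919/(2√(41000 × 167)) = 919/5233 = 0.1756.
Logarithmic decrement δ = 2πζ/√(1 − ζ²) = 2π × 0.1756/√(1 − 0.0308) = 1.121.
After n cycles, x_n/x₀ = e^(−nδ), so x_2 = 47.5 × e^(−2 × 1.121) = 47.5 × 0.1063 = 5.049 mm.

5.05 mm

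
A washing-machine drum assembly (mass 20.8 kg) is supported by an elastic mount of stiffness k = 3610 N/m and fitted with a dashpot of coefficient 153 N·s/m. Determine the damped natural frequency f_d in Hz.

2.01 Hz

ω_n = √(k/m) = √(3610/20.8) = 13.17 rad/s.
Critical damping c_c = 2√(k·m) = 2√(3610 × 20.8) = 548.0 N·s/m, so ζ = c/c_c = 153/548.0 = 0.2792.
ω_d = ω_n√(1 − ζ²) = 13.17 × √(1 − 0.0779) = 12.65 rad/s.
f_d = ω_d/(2π) = 2.013 Hz.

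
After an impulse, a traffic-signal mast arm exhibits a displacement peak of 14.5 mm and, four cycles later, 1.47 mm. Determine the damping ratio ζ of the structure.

0.0907

Logarithmic decrement δ = (1/n)·ln(x₀/x_n) = (1/4)·ln(14.5/1.47) = (1/4)·ln(9.864) = 0.5722.
ζ = δ/√(4π² + δ²) = 0.5722/√(39.48 + 0.327) = 0.5722/6.309 = 0.09070.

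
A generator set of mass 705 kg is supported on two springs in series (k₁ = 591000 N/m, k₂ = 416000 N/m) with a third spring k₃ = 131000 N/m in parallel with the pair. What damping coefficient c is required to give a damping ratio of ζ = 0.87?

Series pair: k_s = k₁k₂/(k₁+k₂) = (591000)(416000)/(591000 + 416000) = 244100 N/m. In parallel with k₃: k_eq = 244100 + 131000 = 375100 N/m.
c_c = 2√(k_eq·m) = 2√(375100 × 705) = 32530 N·s/m.
c = ζ·c_c = 0.87 × 32530 = 28300 N·s/m.

28300 N·s/m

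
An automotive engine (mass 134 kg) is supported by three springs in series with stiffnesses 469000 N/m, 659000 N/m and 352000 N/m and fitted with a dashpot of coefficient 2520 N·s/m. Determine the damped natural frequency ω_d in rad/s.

Series springs: 1/k_eq = 1/469000 + 1/659000 + 1/352000 = 6.491×10^-6, so k_eq = 154100 N/m.
ω_n = √(k_eq/m) = √(154100/134) = 33.91 rad/s.
Critical damping c_c = 2√(k_eq·m) = 2√(154100 × 134) = 9087 N·s/m, so ζ = c/c_c = 2520/9087 = 0.2773.
ω_d = ω_n√(1 − ζ²) = 33.91 × √(1 − 0.0769) = 32.58 rad/s.

32.6 rad/s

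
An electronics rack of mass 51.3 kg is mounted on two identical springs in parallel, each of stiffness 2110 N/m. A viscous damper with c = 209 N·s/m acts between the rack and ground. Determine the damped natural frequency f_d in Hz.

1.41 Hz

Parallel springs add: k_eq = 2 × 2110 = 4220 N/m.
ω_n = √(k_eq/m) = √(4220/51.3) = 9.070 rad/s.
Critical damping c_c = 2√(k_eq·m) = 2√(4220 × 51.3) = 930.6 N·s/m, so ζ = c/c_c = 209/930.6 = 0.2246.
ω_d = ω_n√(1 − ζ²) = 9.070 × √(1 − 0.0504) = 8.838 rad/s.
f_d = ω_d/(2π) = 1.407 Hz.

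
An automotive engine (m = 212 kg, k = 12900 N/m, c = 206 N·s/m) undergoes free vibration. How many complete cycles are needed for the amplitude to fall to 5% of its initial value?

8 cycles

ζ = c/(2√(km)) = 206/(2√(12900 × 212)) = 206/3307 = 0.06228.
Logarithmic decrement δ = 2πζ/√(1 − ζ²) = 2π × 0.06228/√(1 − 0.00388) = 0.3921.
x_n/x₀ = e^(−nδ) ≤ 0.05; take ln: n ≥ ln(1/0.05)/δ = 2.996/0.3921 = 7.640.
So 8 complete cycles are required.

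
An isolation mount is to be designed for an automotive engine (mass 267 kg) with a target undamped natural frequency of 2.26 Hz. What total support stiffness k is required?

ω_n = 2πf_n = 2π × 2.26 = 14.20 rad/s.
k = m·ω_n² = 267 × 14.20² = 267 × 201.6 = 53840 N/m.

53800 N/m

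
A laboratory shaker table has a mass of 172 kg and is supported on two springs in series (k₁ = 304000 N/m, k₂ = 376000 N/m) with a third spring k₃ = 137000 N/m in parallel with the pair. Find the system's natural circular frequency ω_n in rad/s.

42.1 rad/s

Series pair: k_s = k₁k₂/(k₁+k₂) = (304000)(376000)/(304000 + 376000) = 168100 N/m. In parallel with k₃: k_eq = 168100 + 137000 = 305100 N/m.
ω_n = √(k_eq/m) = √(305100/172) = √1774 = 42.12 rad/s.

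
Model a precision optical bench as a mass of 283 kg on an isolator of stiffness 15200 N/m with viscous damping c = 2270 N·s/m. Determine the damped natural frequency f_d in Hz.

0.976 Hz

ω_n = √(k/m) = √(15200/283) = 7.329 rad/s.
Critical damping c_c = 2√(k·m) = 2√(15200 × 283) = 4148 N·s/m, so ζ = c/c_c = 2270/4148 = 0.5472.
ω_d = ω_n√(1 − ζ²) = 7.329 × √(1 − 0.299) = 6.134 rad/s.
f_d = ω_d/(2π) = 0.9762 Hz.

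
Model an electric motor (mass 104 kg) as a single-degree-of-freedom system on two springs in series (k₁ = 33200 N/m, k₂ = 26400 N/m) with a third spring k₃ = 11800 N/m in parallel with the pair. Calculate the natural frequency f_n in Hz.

2.54 Hz

Series pair: k_s = k₁k₂/(k₁+k₂) = (33200)(26400)/(33200 + 26400) = 14710 N/m. In parallel with k₃: k_eq = 14710 + 11800 = 26510 N/m.
ω_n = √(k_eq/m) = √(26510/104) = √254.9 = 15.96 rad/s.
f_n = ω_n/(2π) = 15.96/6.283 = 2.541 Hz.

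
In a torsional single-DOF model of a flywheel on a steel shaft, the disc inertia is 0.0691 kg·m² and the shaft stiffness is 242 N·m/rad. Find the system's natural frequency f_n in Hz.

ω_n = √(k_t/J) = √(242/0.0691) = √3502 = 59.18 rad/s.
f_n = ω_n/(2π) = 59.18/6.283 = 9.419 Hz.

9.42 Hz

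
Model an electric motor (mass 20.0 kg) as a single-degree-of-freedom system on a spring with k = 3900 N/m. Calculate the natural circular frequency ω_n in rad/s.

14.0 rad/s

ω_n = √(k/m) = √(3900/20.0) = √195.0 = 13.96 rad/s.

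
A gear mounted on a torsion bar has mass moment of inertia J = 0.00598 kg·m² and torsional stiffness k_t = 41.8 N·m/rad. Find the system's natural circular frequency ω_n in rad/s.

83.6 rad/s

ω_n = √(k_t/J) = √(41.8/0.00598) = √6990 = 83.61 rad/s.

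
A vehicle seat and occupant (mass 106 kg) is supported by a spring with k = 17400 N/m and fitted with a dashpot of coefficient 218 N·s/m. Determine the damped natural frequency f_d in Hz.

2.03 Hz

ω_n = √(k/m) = √(17400/106) = 12.81 rad/s.
Critical damping c_c = 2√(k·m) = 2√(17400 × 106) = 2716 N·s/m, so ζ = c/c_c = 218/2716 = 0.08026.
ω_d = ω_n√(1 − ζ²) = 12.81 × √(1 − 0.00644) = 12.77 rad/s.
f_d = ω_d/(2π) = 2.033 Hz.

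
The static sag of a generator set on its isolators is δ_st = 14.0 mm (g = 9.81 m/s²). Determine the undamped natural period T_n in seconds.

ω_n = √(g/δ_st) = √(9.81/0.0140) = √700.7 = 26.47 rad/s.
T_n = 2π/ω_n = 6.283/26.47 = 0.2374 s.

0.237 s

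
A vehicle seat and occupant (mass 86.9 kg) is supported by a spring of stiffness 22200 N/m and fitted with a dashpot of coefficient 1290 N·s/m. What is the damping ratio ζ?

0.464

ω_n = √(k/m) = √(22200/86.9) = 15.98 rad/s.
Critical damping c_c = 2√(k·m) = 2√(22200 × 86.9) = 2778 N·s/m, so ζ = c/c_c = 1290/2778 = 0.4644.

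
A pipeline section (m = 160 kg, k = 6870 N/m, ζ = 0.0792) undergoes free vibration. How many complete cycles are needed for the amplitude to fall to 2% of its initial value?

8 cycles

Logarithmic decrement δ = 2πζ/√(1 − ζ²) = 2π × 0.07920/√(1 − 0.00627) = 0.4992.
x_n/x₀ = e^(−nδ) ≤ 0.02; take ln: n ≥ ln(1/0.02)/δ = 3.912/0.4992 = 7.837.
So 8 complete cycles are required.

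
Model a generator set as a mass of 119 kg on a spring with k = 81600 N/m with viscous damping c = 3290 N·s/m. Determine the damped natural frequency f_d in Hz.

ω_n = √(k/m) = √(81600/119) = 26.19 rad/s.
Critical damping c_c = 2√(k·m) = 2√(81600 × 119) = 6232 N·s/m, so ζ = c/c_c = 3290/6232 = 0.5279.
ω_d = ω_n√(1 − ζ²) = 26.19 × √(1 − 0.279) = 22.24 rad/s.
f_d = ω_d/(2π) = 3.540 Hz.

3.54 Hz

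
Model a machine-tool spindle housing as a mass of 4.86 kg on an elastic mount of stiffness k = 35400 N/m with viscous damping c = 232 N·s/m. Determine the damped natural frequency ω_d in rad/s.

81.9 rad/s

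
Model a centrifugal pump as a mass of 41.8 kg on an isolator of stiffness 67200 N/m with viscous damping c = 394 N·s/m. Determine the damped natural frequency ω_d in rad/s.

39.8 rad/s

ω_n = √(k/m) = √(67200/41.8) = 40.10 rad/s.
Critical damping c_c = 2√(k·m) = 2√(67200 × 41.8) = 3352 N·s/m, so ζ = c/c_c = 394/3352 = 0.1175.
ω_d = ω_n√(1 − ζ²) = 40.10 × √(1 − 0.0138) = 39.82 rad/s.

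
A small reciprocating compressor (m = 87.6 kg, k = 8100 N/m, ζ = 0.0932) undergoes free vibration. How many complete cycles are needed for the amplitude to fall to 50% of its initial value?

2 cycles

Logarithmic decrement δ = 2πζ/√(1 − ζ²) = 2π × 0.09320/√(1 − 0.00869) = 0.5882.
x_n/x₀ = e^(−nδ) ≤ 0.5; take ln: n ≥ ln(1/0.5)/δ = 0.6931/0.5882 = 1.179.
So 2 complete cycles are required.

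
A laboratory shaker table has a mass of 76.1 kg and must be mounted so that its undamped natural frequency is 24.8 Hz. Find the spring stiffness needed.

1850000 N/m

ω_n = 2πf_n = 2π × 24.8 = 155.8 rad/s.
k = m·ω_n² = 76.1 × 155.8² = 76.1 × 24280 = 1848000 N/m.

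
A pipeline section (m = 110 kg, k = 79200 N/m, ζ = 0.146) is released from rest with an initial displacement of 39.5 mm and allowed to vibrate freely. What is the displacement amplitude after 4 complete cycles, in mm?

0.968 mm

Logarithmic decrement δ = 2πζ/√(1 − ζ²) = 2π × 0.1460/√(1 − 0.0213) = 0.9273.
After n cycles, x_n/x₀ = e^(−nδ), so x_4 = 39.5 × e^(−4 × 0.9273) = 39.5 × 0.02450 = 0.9677 mm.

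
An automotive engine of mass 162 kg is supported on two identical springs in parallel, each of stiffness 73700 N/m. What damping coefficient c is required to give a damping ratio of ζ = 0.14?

1370 N·s/m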